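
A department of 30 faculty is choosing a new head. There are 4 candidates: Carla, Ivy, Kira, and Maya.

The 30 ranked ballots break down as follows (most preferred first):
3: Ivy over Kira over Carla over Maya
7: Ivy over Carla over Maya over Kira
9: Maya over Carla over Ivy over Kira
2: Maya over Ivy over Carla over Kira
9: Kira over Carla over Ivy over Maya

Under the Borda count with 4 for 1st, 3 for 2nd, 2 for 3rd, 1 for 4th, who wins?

Carla: 3×2 + 7×3 + 9×3 + 2×2 + 9×3 = 85
Ivy: 3×4 + 7×4 + 9×2 + 2×3 + 9×2 = 82
Kira: 3×3 + 7×1 + 9×1 + 2×1 + 9×4 = 63
Maya: 3×1 + 7×2 + 9×4 + 2×4 + 9×1 = 70

Carla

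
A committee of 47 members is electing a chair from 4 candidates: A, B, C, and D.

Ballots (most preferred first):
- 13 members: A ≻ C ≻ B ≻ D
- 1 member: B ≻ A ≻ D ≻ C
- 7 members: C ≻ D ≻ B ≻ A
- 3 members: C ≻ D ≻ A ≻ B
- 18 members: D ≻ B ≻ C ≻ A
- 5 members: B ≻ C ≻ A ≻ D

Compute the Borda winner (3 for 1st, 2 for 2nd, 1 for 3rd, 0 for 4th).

C

A: 13×3 + 1×2 + 7×0 + 3×1 + 18×0 + 5×1 = 49
B: 13×1 + 1×3 + 7×1 + 3×0 + 18×2 + 5×3 = 74
C: 13×2 + 1×0 + 7×3 + 3×3 + 18×1 + 5×2 = 84
D: 13×0 + 1×1 + 7×2 + 3×2 + 18×3 + 5×0 = 75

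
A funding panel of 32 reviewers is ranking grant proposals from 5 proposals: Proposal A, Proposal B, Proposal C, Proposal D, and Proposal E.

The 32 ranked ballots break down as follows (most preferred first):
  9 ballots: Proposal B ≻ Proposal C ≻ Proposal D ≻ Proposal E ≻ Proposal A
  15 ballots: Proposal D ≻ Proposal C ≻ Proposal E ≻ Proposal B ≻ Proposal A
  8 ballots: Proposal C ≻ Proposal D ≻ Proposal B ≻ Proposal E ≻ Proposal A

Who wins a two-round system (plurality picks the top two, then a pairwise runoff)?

Round 1 first-place votes: Proposal A 0, Proposal B 9, Proposal C 8, Proposal D 15, Proposal E 0. Proposal D and Proposal B advance.
Runoff: Proposal D is ranked above Proposal B on 23 ballots, Proposal B above Proposal D on 9.

Proposal D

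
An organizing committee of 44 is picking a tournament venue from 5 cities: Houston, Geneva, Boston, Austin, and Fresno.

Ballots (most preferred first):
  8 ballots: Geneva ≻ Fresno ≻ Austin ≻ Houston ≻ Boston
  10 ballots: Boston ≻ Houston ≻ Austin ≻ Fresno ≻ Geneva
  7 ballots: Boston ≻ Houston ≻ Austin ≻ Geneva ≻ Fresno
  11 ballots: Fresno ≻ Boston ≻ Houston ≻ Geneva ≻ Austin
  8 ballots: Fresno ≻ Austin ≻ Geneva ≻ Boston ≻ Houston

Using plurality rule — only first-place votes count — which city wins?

Fresno

First-place votes: Houston 0, Geneva 8, Boston 17, Austin 0, Fresno 19.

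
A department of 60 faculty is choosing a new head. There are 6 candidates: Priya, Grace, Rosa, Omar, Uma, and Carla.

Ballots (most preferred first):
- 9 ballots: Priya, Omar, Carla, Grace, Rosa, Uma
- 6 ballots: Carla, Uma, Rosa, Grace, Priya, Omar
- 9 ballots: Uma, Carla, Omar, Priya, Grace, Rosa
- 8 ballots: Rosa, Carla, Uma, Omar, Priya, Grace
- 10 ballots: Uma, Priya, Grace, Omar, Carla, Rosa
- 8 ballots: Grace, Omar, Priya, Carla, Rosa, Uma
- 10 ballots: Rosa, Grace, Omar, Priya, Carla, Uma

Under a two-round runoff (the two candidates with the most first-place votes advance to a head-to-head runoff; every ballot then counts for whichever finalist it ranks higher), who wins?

Rosa

Round 1 first-place votes: Priya 9, Grace 8, Rosa 18, Omar 0, Uma 19, Carla 6. Uma and Rosa advance.
Runoff: Uma is ranked above Rosa on 25 ballots, Rosa above Uma on 35.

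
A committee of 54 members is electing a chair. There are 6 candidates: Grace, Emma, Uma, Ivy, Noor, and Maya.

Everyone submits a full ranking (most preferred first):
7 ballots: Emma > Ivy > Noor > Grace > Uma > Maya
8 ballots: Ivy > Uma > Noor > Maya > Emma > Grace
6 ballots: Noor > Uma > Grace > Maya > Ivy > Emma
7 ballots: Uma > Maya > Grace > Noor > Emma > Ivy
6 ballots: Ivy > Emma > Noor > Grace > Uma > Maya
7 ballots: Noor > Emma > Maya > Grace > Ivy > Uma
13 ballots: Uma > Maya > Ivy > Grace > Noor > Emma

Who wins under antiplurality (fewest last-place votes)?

Last-place votes: Grace 8, Emma 19, Uma 7, Ivy 7, Noor 0, Maya 13.

Noor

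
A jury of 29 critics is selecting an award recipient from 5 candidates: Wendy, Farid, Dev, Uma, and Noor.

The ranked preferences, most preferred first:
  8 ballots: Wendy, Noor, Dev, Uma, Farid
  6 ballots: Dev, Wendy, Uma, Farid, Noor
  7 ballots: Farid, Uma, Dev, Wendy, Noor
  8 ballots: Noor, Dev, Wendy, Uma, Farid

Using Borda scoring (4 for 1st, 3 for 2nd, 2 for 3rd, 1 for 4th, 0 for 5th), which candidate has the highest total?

Dev

Wendy: 8×4 + 6×3 + 7×1 + 8×2 = 73
Farid: 8×0 + 6×1 + 7×4 + 8×0 = 34
Dev: 8×2 + 6×4 + 7×2 + 8×3 = 78
Uma: 8×1 + 6×2 + 7×3 + 8×1 = 49
Noor: 8×3 + 6×0 + 7×0 + 8×4 = 56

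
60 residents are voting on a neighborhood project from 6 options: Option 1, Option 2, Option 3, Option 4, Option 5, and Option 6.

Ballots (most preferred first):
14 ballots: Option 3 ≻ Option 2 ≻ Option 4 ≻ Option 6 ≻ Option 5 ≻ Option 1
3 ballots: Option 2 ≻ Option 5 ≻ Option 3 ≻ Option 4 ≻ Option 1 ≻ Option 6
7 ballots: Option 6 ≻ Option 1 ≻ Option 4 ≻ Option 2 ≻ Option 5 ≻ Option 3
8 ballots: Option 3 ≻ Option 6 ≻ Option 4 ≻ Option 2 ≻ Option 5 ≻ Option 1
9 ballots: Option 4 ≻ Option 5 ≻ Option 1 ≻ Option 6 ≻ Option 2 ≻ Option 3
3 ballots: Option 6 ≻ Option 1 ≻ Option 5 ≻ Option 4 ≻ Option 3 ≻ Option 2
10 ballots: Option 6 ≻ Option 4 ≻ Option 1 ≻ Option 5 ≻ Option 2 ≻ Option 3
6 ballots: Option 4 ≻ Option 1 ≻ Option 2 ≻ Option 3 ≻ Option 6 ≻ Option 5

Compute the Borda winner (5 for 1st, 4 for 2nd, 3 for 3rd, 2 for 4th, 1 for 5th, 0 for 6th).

Option 4

Option 1: 14×0 + 3×1 + 7×4 + 8×0 + 9×3 + 3×4 + 10×3 + 6×4 = 124
Option 2: 14×4 + 3×5 + 7×2 + 8×2 + 9×1 + 3×0 + 10×1 + 6×3 = 138
Option 3: 14×5 + 3×3 + 7×0 + 8×5 + 9×0 + 3×1 + 10×0 + 6×2 = 134
Option 4: 14×3 + 3×2 + 7×3 + 8×3 + 9×5 + 3×2 + 10×4 + 6×5 = 214
Option 5: 14×1 + 3×4 + 7×1 + 8×1 + 9×4 + 3×3 + 10×2 + 6×0 = 106
Option 6: 14×2 + 3×0 + 7×5 + 8×4 + 9×2 + 3×5 + 10×5 + 6×1 = 184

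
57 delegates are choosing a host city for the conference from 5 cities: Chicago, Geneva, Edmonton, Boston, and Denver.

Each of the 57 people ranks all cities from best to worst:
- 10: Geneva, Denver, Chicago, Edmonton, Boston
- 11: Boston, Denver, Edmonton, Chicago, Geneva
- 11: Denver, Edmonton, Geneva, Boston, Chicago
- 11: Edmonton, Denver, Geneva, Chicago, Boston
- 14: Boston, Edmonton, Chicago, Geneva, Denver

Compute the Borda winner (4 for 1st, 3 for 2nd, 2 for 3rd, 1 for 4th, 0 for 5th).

Edmonton

Chicago: 10×2 + 11×1 + 11×0 + 11×1 + 14×2 = 70
Geneva: 10×4 + 11×0 + 11×2 + 11×2 + 14×1 = 98
Edmonton: 10×1 + 11×2 + 11×3 + 11×4 + 14×3 = 151
Boston: 10×0 + 11×4 + 11×1 + 11×0 + 14×4 = 111
Denver: 10×3 + 11×3 + 11×4 + 11×3 + 14×0 = 140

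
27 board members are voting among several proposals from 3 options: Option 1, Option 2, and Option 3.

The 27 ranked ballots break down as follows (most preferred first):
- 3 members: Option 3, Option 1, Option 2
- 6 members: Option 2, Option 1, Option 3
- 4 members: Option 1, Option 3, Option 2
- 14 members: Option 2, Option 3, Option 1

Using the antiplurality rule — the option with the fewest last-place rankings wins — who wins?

Option 3

Last-place votes: Option 1 14, Option 2 7, Option 3 6.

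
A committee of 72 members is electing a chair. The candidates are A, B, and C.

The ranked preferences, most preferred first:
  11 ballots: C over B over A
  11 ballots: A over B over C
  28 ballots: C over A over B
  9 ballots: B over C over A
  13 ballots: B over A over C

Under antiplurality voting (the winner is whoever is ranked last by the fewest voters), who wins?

Last-place votes: A 20, B 28, C 24.

A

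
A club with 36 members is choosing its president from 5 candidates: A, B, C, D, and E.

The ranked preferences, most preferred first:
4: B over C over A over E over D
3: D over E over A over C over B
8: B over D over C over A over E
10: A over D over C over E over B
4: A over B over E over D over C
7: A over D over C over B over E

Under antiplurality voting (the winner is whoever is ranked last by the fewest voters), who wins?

A

Last-place votes: A 0, B 13, C 4, D 4, E 15.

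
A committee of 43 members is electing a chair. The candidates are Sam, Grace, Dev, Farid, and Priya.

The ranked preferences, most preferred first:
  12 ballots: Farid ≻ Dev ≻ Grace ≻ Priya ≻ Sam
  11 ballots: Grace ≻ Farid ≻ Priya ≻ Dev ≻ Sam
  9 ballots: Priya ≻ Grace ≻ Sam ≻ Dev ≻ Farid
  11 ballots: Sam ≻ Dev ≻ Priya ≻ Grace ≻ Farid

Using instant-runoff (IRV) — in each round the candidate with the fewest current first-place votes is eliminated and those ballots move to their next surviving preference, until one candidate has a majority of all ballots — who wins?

Grace

Round 1: Sam 11, Grace 11, Dev 0, Farid 12, Priya 9. Dev eliminated.
Round 2: Sam 11, Grace 11, Farid 12, Priya 9. Priya eliminated.
Round 3: Sam 11, Grace 20, Farid 12. Sam eliminated.
Round 4: Grace 31, Farid 12. Grace has a majority (≥22).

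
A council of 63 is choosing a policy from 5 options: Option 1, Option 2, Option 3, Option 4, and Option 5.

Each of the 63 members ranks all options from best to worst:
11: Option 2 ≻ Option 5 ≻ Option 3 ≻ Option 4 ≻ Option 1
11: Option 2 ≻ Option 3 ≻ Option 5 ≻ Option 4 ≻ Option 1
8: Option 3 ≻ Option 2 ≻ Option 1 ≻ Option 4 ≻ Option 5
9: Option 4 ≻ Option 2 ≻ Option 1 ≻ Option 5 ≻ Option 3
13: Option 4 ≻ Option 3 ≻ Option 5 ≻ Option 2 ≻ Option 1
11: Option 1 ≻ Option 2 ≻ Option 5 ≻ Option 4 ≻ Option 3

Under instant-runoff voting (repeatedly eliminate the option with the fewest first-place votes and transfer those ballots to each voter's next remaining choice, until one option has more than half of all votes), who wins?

Round 1: Option 1 11, Option 2 22, Option 3 8, Option 4 22, Option 5 0. Option 5 eliminated.
Round 2: Option 1 11, Option 2 22, Option 3 8, Option 4 22. Option 3 eliminated.
Round 3: Option 1 11, Option 2 30, Option 4 22. Option 1 eliminated.
Round 4: Option 2 41, Option 4 22. Option 2 has a majority (≥32).

Option 2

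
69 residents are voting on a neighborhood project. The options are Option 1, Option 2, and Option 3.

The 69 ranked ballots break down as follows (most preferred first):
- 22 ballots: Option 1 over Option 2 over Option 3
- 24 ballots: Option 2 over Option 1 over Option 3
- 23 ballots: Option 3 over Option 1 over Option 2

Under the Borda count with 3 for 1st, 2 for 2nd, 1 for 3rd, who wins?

Option 1

Option 1: 22×3 + 24×2 + 23×2 = 160
Option 2: 22×2 + 24×3 + 23×1 = 139
Option 3: 22×1 + 24×1 + 23×3 = 115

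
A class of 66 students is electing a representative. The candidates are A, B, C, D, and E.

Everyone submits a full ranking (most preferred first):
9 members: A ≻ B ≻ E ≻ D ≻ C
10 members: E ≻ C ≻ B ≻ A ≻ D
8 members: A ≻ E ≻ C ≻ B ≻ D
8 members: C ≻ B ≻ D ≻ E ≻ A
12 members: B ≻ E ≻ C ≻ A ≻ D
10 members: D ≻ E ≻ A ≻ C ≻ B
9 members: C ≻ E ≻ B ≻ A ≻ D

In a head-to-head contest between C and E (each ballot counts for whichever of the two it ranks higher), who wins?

C is ranked above E on 17 ballots; E above C on 49.

E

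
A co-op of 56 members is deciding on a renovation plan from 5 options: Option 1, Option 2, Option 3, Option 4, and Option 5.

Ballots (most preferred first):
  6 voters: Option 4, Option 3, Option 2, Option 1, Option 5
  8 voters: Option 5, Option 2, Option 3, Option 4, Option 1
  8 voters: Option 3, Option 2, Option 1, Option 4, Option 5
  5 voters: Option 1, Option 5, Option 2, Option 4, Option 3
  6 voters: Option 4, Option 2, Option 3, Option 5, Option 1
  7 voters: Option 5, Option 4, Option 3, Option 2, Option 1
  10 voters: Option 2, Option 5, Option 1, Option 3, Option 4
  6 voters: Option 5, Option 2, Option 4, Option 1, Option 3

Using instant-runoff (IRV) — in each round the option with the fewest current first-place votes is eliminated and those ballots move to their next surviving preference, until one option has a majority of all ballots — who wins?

Round 1: Option 1 5, Option 2 10, Option 3 8, Option 4 12, Option 5 21. Option 1 eliminated.
Round 2: Option 2 10, Option 3 8, Option 4 12, Option 5 26. Option 3 eliminated.
Round 3: Option 2 18, Option 4 12, Option 5 26. Option 4 eliminated.
Round 4: Option 2 30, Option 5 26. Option 2 has a majority (≥29).

Option 2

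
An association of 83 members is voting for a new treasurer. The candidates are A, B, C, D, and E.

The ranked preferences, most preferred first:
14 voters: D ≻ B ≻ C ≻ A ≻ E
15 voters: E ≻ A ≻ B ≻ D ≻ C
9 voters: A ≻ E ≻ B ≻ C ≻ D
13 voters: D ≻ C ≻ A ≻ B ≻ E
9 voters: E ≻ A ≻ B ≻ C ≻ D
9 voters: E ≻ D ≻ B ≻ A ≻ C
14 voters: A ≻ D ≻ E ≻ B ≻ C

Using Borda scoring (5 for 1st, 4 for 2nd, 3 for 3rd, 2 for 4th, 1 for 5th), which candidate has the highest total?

A: 14×2 + 15×4 + 9×5 + 13×3 + 9×4 + 9×2 + 14×5 = 296
B: 14×4 + 15×3 + 9×3 + 13×2 + 9×3 + 9×3 + 14×2 = 236
C: 14×3 + 15×1 + 9×2 + 13×4 + 9×2 + 9×1 + 14×1 = 168
D: 14×5 + 15×2 + 9×1 + 13×5 + 9×1 + 9×4 + 14×4 = 275
E: 14×1 + 15×5 + 9×4 + 13×1 + 9×5 + 9×5 + 14×3 = 270

A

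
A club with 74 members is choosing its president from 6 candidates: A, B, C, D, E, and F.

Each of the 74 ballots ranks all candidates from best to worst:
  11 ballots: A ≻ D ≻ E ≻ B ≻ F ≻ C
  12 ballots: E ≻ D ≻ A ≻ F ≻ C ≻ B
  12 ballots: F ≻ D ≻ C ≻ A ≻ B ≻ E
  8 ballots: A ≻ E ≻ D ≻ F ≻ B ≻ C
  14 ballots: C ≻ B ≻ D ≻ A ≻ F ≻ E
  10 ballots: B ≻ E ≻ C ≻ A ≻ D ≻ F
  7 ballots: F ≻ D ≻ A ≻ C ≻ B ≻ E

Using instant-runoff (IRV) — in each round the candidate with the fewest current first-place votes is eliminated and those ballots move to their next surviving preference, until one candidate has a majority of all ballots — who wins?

A

Round 1: A 19, B 10, C 14, D 0, E 12, F 19. D eliminated.
Round 2: A 19, B 10, C 14, E 12, F 19. B eliminated.
Round 3: A 19, C 14, E 22, F 19. C eliminated.
Round 4: A 33, E 22, F 19. F eliminated.
Round 5: A 52, E 22. A has a majority (≥38).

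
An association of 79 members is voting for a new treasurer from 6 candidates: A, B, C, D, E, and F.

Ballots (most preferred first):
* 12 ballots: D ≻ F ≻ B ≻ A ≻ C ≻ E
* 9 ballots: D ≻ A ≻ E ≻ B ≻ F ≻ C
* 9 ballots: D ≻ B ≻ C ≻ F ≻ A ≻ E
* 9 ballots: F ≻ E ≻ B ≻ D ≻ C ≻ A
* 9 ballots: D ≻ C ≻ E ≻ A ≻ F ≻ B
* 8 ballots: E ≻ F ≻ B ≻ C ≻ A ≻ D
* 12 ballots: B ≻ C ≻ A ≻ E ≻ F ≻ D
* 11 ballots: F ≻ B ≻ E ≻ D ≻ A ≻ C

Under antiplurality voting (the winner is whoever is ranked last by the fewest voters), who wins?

Last-place votes: A 9, B 9, C 20, D 20, E 21, F 0.

F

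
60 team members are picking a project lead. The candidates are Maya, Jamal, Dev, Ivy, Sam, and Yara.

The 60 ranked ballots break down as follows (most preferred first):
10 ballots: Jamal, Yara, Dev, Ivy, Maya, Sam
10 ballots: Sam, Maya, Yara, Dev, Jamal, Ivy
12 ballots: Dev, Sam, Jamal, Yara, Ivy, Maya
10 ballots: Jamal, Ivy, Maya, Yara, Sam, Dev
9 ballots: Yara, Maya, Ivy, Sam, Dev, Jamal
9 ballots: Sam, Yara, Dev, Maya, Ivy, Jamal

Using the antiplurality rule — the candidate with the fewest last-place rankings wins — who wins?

Last-place votes: Maya 12, Jamal 18, Dev 10, Ivy 10, Sam 10, Yara 0.

Yara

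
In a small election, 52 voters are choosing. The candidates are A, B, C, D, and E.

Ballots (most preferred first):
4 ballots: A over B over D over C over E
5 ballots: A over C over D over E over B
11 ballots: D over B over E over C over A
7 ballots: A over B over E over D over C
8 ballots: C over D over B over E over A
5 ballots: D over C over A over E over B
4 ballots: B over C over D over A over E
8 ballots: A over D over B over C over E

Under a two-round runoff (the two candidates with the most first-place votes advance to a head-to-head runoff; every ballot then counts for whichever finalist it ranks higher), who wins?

Round 1 first-place votes: A 24, B 4, C 8, D 16, E 0. A and D advance.
Runoff: A is ranked above D on 24 ballots, D above A on 28.

D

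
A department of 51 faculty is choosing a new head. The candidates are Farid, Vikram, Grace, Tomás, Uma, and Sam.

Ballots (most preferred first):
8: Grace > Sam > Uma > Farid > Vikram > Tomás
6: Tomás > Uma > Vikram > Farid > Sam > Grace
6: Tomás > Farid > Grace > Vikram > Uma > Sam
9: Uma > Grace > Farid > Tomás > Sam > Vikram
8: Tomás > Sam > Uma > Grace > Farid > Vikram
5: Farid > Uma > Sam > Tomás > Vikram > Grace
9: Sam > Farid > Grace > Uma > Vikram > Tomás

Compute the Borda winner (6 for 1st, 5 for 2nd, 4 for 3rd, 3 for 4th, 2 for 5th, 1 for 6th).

Farid: 8×3 + 6×3 + 6×5 + 9×4 + 8×2 + 5×6 + 9×5 = 199
Vikram: 8×2 + 6×4 + 6×3 + 9×1 + 8×1 + 5×2 + 9×2 = 103
Grace: 8×6 + 6×1 + 6×4 + 9×5 + 8×3 + 5×1 + 9×4 = 188
Tomás: 8×1 + 6×6 + 6×6 + 9×3 + 8×6 + 5×3 + 9×1 = 179
Uma: 8×4 + 6×5 + 6×2 + 9×6 + 8×4 + 5×5 + 9×3 = 212
Sam: 8×5 + 6×2 + 6×1 + 9×2 + 8×5 + 5×4 + 9×6 = 190

Uma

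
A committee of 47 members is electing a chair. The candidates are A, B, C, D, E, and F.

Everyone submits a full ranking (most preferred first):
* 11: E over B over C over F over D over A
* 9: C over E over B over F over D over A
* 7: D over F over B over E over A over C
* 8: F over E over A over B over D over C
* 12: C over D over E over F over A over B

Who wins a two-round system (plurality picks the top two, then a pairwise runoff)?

E

Round 1 first-place votes: A 0, B 0, C 21, D 7, E 11, F 8. C and E advance.
Runoff: C is ranked above E on 21 ballots, E above C on 26.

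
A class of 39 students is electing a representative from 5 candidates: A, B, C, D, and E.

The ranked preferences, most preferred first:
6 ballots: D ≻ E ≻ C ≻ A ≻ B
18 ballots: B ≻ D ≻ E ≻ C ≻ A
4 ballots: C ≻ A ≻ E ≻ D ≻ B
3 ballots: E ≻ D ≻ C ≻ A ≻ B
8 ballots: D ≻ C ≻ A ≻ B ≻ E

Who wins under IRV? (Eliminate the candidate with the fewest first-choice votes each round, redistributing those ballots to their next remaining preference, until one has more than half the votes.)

D

Round 1: A 0, B 18, C 4, D 14, E 3. A eliminated.
Round 2: B 18, C 4, D 14, E 3. E eliminated.
Round 3: B 18, C 4, D 17. C eliminated.
Round 4: B 18, D 21. D has a majority (≥20).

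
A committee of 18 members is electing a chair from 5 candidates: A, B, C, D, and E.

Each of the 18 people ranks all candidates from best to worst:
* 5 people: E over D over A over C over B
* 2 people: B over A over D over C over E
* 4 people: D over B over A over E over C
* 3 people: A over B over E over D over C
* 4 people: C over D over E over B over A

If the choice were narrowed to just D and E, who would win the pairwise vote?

D

D is ranked above E on 10 ballots; E above D on 8.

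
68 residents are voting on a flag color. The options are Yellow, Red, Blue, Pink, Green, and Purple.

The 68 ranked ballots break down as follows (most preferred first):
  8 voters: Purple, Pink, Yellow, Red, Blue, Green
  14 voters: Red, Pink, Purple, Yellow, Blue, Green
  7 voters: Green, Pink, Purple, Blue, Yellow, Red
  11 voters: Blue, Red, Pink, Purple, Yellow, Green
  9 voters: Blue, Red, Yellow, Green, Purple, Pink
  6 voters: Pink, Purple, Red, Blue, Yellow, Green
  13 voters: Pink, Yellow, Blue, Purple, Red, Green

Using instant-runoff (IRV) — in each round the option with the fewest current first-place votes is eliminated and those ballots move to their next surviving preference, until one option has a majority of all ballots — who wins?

Round 1: Yellow 0, Red 14, Blue 20, Pink 19, Green 7, Purple 8. Yellow eliminated.
Round 2: Red 14, Blue 20, Pink 19, Green 7, Purple 8. Green eliminated.
Round 3: Red 14, Blue 20, Pink 26, Purple 8. Purple eliminated.
Round 4: Red 14, Blue 20, Pink 34. Red eliminated.
Round 5: Blue 20, Pink 48. Pink has a majority (≥35).

Pink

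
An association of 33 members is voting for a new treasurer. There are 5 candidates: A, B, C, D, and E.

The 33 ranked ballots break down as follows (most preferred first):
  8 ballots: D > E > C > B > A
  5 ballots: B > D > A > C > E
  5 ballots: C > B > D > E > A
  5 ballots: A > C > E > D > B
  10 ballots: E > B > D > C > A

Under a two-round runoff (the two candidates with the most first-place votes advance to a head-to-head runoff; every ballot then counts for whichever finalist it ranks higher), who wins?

D

Round 1 first-place votes: A 5, B 5, C 5, D 8, E 10. E and D advance.
Runoff: E is ranked above D on 15 ballots, D above E on 18.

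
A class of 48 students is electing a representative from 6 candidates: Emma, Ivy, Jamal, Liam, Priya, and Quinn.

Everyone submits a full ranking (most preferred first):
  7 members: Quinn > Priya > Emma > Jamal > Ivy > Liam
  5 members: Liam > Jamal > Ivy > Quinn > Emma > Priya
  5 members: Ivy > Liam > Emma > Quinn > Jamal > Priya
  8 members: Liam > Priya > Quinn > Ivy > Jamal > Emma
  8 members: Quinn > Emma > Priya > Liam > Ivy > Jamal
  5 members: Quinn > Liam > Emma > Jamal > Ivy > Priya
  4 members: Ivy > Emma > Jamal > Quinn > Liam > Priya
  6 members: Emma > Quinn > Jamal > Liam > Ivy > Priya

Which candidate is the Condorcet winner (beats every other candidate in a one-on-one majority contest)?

Quinn vs Emma: 33–15
Quinn vs Ivy: 34–14
Quinn vs Jamal: 39–9
Quinn vs Liam: 30–18
Quinn vs Priya: 40–8
Quinn beats every other candidate.

Quinn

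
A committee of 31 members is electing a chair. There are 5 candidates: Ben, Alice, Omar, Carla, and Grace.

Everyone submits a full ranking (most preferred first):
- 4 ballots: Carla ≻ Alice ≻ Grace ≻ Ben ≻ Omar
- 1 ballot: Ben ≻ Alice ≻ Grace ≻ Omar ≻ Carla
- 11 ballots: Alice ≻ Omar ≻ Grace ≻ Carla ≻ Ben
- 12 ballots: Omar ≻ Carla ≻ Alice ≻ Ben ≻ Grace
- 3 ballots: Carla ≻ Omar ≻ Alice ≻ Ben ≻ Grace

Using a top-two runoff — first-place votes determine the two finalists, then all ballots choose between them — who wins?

Round 1 first-place votes: Ben 1, Alice 11, Omar 12, Carla 7, Grace 0. Omar and Alice advance.
Runoff: Omar is ranked above Alice on 15 ballots, Alice above Omar on 16.

Alice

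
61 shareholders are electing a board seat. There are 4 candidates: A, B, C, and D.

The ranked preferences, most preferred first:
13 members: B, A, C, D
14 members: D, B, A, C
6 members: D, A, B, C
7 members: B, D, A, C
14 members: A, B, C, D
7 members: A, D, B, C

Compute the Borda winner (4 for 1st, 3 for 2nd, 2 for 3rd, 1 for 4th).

A: 13×3 + 14×2 + 6×3 + 7×2 + 14×4 + 7×4 = 183
B: 13×4 + 14×3 + 6×2 + 7×4 + 14×3 + 7×2 = 190
C: 13×2 + 14×1 + 6×1 + 7×1 + 14×2 + 7×1 = 88
D: 13×1 + 14×4 + 6×4 + 7×3 + 14×1 + 7×3 = 149

B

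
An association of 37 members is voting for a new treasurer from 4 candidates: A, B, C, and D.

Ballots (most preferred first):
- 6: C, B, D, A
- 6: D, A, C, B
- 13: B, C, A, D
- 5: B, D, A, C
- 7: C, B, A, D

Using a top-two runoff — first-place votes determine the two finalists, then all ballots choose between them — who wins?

Round 1 first-place votes: A 0, B 18, C 13, D 6. B and C advance.
Runoff: B is ranked above C on 18 ballots, C above B on 19.

C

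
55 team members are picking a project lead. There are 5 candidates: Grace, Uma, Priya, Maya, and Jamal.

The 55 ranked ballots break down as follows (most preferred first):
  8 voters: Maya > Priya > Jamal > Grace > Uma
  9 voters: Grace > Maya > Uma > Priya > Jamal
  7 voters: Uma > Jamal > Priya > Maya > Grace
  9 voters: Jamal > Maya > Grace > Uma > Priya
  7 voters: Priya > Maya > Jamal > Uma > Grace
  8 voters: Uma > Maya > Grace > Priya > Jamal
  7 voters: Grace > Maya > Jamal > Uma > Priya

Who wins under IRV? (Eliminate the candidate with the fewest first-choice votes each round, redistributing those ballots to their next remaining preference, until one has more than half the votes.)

Maya

Round 1: Grace 16, Uma 15, Priya 7, Maya 8, Jamal 9. Priya eliminated.
Round 2: Grace 16, Uma 15, Maya 15, Jamal 9. Jamal eliminated.
Round 3: Grace 16, Uma 15, Maya 24. Uma eliminated.
Round 4: Grace 16, Maya 39. Maya has a majority (≥28).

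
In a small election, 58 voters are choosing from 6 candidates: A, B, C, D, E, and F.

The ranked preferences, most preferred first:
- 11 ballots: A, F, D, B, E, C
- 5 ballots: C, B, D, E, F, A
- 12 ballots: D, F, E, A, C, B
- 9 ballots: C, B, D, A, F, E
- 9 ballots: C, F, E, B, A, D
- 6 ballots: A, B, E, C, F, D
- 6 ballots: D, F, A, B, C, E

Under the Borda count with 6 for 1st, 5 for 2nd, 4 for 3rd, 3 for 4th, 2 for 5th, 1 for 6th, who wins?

F

A: 11×6 + 5×1 + 12×3 + 9×3 + 9×2 + 6×6 + 6×4 = 212
B: 11×3 + 5×5 + 12×1 + 9×5 + 9×3 + 6×5 + 6×3 = 190
C: 11×1 + 5×6 + 12×2 + 9×6 + 9×6 + 6×3 + 6×2 = 203
D: 11×4 + 5×4 + 12×6 + 9×4 + 9×1 + 6×1 + 6×6 = 223
E: 11×2 + 5×3 + 12×4 + 9×1 + 9×4 + 6×4 + 6×1 = 160
F: 11×5 + 5×2 + 12×5 + 9×2 + 9×5 + 6×2 + 6×5 = 230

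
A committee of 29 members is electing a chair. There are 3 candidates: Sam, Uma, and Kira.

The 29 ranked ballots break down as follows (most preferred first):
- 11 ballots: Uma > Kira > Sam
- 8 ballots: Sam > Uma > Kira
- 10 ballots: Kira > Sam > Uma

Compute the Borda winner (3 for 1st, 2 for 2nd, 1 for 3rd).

Sam: 11×1 + 8×3 + 10×2 = 55
Uma: 11×3 + 8×2 + 10×1 = 59
Kira: 11×2 + 8×1 + 10×3 = 60

Kira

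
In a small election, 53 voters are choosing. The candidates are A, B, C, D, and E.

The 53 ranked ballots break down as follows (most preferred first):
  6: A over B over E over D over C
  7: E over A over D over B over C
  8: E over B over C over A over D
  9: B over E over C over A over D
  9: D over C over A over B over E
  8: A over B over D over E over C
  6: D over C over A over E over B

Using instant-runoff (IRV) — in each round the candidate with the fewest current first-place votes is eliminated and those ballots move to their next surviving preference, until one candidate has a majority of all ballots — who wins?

Round 1: A 14, B 9, C 0, D 15, E 15. C eliminated.
Round 2: A 14, B 9, D 15, E 15. B eliminated.
Round 3: A 14, D 15, E 24. A eliminated.
Round 4: D 23, E 30. E has a majority (≥27).

E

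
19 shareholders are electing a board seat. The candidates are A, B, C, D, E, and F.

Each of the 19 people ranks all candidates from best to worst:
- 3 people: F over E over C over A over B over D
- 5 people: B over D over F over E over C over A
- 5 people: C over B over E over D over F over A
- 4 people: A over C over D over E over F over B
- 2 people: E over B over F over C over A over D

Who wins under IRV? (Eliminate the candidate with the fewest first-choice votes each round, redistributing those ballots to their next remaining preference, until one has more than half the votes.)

C

Round 1: A 4, B 5, C 5, D 0, E 2, F 3. D eliminated.
Round 2: A 4, B 5, C 5, E 2, F 3. E eliminated.
Round 3: A 4, B 7, C 5, F 3. F eliminated.
Round 4: A 4, B 7, C 8. A eliminated.
Round 5: B 7, C 12. C has a majority (≥10).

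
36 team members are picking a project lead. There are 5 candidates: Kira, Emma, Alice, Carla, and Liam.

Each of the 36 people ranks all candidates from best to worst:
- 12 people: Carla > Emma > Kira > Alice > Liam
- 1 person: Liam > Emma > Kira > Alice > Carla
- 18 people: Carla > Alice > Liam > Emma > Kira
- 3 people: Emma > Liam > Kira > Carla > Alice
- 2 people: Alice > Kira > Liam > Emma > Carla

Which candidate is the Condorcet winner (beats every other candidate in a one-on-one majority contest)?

Carla vs Kira: 30–6
Carla vs Emma: 30–6
Carla vs Alice: 33–3
Carla vs Liam: 30–6
Carla beats every other candidate.

Carla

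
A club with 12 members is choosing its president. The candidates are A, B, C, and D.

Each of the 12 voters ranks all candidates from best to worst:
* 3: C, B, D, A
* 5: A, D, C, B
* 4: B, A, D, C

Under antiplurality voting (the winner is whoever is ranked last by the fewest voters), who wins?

Last-place votes: A 3, B 5, C 4, D 0.

D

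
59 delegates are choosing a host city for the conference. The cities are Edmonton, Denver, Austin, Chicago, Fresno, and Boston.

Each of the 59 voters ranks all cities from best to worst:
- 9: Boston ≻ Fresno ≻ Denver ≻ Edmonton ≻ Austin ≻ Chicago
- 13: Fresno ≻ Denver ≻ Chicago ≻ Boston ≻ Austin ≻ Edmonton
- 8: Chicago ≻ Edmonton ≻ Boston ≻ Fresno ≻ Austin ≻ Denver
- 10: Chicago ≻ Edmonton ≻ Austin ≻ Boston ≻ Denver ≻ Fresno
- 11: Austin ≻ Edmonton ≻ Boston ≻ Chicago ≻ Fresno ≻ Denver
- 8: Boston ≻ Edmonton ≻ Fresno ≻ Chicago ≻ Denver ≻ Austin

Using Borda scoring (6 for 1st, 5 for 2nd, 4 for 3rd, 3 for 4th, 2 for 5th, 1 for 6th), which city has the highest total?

Boston

Edmonton: 9×3 + 13×1 + 8×5 + 10×5 + 11×5 + 8×5 = 225
Denver: 9×4 + 13×5 + 8×1 + 10×2 + 11×1 + 8×2 = 156
Austin: 9×2 + 13×2 + 8×2 + 10×4 + 11×6 + 8×1 = 174
Chicago: 9×1 + 13×4 + 8×6 + 10×6 + 11×3 + 8×3 = 226
Fresno: 9×5 + 13×6 + 8×3 + 10×1 + 11×2 + 8×4 = 211
Boston: 9×6 + 13×3 + 8×4 + 10×3 + 11×4 + 8×6 = 247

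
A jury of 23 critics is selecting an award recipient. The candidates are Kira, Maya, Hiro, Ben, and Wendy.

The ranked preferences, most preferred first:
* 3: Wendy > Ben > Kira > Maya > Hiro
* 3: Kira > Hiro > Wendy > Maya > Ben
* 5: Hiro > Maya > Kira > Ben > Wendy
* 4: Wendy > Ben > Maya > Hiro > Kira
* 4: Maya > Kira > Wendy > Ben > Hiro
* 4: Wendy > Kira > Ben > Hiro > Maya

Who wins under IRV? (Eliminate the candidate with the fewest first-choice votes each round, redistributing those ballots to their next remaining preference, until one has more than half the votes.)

Round 1: Kira 3, Maya 4, Hiro 5, Ben 0, Wendy 11. Ben eliminated.
Round 2: Kira 3, Maya 4, Hiro 5, Wendy 11. Kira eliminated.
Round 3: Maya 4, Hiro 8, Wendy 11. Maya eliminated.
Round 4: Hiro 8, Wendy 15. Wendy has a majority (≥12).

Wendy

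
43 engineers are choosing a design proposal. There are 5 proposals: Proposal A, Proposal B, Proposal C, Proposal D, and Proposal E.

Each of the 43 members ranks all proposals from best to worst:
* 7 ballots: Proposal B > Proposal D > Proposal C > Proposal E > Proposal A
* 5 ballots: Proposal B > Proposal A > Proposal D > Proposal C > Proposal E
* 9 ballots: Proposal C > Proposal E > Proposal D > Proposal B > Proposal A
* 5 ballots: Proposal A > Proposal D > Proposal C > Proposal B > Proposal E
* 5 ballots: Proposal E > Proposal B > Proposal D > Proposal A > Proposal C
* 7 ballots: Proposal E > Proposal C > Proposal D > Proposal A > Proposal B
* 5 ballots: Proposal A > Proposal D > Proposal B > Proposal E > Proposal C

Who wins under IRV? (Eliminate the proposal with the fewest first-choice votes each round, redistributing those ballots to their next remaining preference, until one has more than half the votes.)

Proposal B

Round 1: Proposal A 10, Proposal B 12, Proposal C 9, Proposal D 0, Proposal E 12. Proposal D eliminated.
Round 2: Proposal A 10, Proposal B 12, Proposal C 9, Proposal E 12. Proposal C eliminated.
Round 3: Proposal A 10, Proposal B 12, Proposal E 21. Proposal A eliminated.
Round 4: Proposal B 22, Proposal E 21. Proposal B has a majority (≥22).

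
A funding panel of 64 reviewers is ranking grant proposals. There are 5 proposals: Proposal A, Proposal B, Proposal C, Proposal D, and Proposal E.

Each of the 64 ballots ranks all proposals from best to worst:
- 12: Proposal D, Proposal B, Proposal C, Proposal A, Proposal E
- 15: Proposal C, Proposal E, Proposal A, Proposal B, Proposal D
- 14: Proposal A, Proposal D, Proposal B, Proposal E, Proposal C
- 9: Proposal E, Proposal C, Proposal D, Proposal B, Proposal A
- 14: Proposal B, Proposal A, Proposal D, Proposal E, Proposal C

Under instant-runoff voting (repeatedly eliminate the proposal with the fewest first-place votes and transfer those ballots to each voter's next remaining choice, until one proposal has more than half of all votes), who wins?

Proposal B

Round 1: Proposal A 14, Proposal B 14, Proposal C 15, Proposal D 12, Proposal E 9. Proposal E eliminated.
Round 2: Proposal A 14, Proposal B 14, Proposal C 24, Proposal D 12. Proposal D eliminated.
Round 3: Proposal A 14, Proposal B 26, Proposal C 24. Proposal A eliminated.
Round 4: Proposal B 40, Proposal C 24. Proposal B has a majority (≥33).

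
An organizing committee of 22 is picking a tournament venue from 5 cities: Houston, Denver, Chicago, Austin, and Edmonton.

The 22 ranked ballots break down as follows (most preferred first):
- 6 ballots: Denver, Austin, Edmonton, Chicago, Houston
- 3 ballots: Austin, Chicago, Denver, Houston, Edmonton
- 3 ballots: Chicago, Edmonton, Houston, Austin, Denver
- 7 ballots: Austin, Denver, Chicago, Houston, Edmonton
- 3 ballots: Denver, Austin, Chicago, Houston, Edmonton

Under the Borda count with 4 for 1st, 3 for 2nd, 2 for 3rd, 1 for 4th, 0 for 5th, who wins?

Austin

Houston: 6×0 + 3×1 + 3×2 + 7×1 + 3×1 = 19
Denver: 6×4 + 3×2 + 3×0 + 7×3 + 3×4 = 63
Chicago: 6×1 + 3×3 + 3×4 + 7×2 + 3×2 = 47
Austin: 6×3 + 3×4 + 3×1 + 7×4 + 3×3 = 70
Edmonton: 6×2 + 3×0 + 3×3 + 7×0 + 3×0 = 21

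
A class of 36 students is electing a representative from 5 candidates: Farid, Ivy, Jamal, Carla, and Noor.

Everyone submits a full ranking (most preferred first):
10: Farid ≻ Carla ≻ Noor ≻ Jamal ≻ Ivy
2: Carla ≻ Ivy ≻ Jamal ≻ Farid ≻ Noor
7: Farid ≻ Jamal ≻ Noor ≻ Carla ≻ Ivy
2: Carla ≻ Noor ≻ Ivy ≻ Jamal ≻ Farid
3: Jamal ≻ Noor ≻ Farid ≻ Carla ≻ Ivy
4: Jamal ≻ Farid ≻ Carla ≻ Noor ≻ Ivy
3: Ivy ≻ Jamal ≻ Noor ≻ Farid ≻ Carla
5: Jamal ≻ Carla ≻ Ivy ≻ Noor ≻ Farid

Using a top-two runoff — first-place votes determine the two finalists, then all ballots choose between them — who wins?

Round 1 first-place votes: Farid 17, Ivy 3, Jamal 12, Carla 4, Noor 0. Farid and Jamal advance.
Runoff: Farid is ranked above Jamal on 17 ballots, Jamal above Farid on 19.

Jamal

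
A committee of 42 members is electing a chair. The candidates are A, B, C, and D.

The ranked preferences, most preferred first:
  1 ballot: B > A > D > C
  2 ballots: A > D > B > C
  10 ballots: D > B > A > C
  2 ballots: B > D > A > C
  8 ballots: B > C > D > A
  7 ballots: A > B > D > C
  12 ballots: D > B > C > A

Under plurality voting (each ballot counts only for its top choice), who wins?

First-place votes: A 9, B 11, C 0, D 22.

D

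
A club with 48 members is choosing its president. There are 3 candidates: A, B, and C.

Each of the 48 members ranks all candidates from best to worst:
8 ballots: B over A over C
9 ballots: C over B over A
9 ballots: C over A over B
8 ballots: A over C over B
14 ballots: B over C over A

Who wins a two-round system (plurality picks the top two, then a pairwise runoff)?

C

Round 1 first-place votes: A 8, B 22, C 18. B and C advance.
Runoff: B is ranked above C on 22 ballots, C above B on 26.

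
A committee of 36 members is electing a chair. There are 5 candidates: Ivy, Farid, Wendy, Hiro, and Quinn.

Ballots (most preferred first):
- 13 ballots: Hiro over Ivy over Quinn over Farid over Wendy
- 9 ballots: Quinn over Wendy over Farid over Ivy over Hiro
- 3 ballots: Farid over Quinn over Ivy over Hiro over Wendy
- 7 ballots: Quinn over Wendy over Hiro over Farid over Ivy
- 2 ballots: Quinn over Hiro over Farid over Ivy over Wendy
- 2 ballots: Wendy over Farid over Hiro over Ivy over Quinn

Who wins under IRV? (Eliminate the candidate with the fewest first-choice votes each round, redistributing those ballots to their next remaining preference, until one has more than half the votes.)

Round 1: Ivy 0, Farid 3, Wendy 2, Hiro 13, Quinn 18. Ivy eliminated.
Round 2: Farid 3, Wendy 2, Hiro 13, Quinn 18. Wendy eliminated.
Round 3: Farid 5, Hiro 13, Quinn 18. Farid eliminated.
Round 4: Hiro 15, Quinn 21. Quinn has a majority (≥19).

Quinn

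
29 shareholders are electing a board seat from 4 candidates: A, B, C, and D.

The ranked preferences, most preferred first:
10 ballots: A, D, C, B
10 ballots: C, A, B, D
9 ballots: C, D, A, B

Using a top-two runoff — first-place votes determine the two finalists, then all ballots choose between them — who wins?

C

Round 1 first-place votes: A 10, B 0, C 19, D 0. C and A advance.
Runoff: C is ranked above A on 19 ballots, A above C on 10.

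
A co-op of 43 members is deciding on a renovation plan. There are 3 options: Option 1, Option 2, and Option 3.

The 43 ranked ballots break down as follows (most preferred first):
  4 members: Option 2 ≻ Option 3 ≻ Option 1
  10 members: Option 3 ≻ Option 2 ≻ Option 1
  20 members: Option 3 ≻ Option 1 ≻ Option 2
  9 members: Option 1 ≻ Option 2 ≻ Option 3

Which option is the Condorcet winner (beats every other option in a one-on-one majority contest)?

Option 3 vs Option 1: 34–9
Option 3 vs Option 2: 30–13
Option 3 beats every other option.

Option 3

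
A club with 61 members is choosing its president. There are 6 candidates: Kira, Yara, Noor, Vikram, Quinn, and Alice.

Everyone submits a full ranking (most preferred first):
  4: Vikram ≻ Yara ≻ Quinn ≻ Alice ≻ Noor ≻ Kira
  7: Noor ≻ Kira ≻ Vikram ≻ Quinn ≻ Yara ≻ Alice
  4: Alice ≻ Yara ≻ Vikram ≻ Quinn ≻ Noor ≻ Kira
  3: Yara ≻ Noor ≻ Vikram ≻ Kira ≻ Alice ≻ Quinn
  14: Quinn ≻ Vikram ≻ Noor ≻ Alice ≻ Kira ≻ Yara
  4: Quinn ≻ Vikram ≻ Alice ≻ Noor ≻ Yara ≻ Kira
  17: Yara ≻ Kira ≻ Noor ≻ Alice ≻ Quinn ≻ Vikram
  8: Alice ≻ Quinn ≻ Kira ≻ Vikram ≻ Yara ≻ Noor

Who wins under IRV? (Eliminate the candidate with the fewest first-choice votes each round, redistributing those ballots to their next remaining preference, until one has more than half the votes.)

Quinn

Round 1: Kira 0, Yara 20, Noor 7, Vikram 4, Quinn 18, Alice 12. Kira eliminated.
Round 2: Yara 20, Noor 7, Vikram 4, Quinn 18, Alice 12. Vikram eliminated.
Round 3: Yara 24, Noor 7, Quinn 18, Alice 12. Noor eliminated.
Round 4: Yara 24, Quinn 25, Alice 12. Alice eliminated.
Round 5: Yara 28, Quinn 33. Quinn has a majority (≥31).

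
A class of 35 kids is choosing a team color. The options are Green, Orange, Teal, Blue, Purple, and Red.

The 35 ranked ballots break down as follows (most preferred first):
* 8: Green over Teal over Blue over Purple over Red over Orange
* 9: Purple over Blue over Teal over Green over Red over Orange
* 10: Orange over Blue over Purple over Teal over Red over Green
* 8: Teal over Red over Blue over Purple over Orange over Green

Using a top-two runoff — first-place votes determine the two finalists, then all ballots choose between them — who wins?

Purple

Round 1 first-place votes: Green 8, Orange 10, Teal 8, Blue 0, Purple 9, Red 0. Orange and Purple advance.
Runoff: Orange is ranked above Purple on 10 ballots, Purple above Orange on 25.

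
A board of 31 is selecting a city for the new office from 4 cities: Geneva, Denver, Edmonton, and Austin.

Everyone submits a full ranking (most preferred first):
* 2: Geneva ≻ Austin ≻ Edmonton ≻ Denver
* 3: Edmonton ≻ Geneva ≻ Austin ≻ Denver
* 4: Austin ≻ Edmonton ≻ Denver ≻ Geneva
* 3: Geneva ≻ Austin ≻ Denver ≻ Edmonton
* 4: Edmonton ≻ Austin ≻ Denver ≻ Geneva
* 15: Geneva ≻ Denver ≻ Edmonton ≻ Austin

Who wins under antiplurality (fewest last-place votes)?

Last-place votes: Geneva 8, Denver 5, Edmonton 3, Austin 15.

Edmonton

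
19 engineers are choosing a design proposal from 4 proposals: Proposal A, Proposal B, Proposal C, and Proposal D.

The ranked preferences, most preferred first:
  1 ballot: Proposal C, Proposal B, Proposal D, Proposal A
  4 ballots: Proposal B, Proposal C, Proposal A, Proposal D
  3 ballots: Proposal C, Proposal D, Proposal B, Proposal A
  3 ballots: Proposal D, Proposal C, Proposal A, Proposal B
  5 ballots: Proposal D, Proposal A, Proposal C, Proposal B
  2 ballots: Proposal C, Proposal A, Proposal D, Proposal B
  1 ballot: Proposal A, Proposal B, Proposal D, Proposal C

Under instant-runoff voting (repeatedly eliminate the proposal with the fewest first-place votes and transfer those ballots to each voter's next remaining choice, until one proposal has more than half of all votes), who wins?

Proposal C

Round 1: Proposal A 1, Proposal B 4, Proposal C 6, Proposal D 8. Proposal A eliminated.
Round 2: Proposal B 5, Proposal C 6, Proposal D 8. Proposal B eliminated.
Round 3: Proposal C 10, Proposal D 9. Proposal C has a majority (≥10).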